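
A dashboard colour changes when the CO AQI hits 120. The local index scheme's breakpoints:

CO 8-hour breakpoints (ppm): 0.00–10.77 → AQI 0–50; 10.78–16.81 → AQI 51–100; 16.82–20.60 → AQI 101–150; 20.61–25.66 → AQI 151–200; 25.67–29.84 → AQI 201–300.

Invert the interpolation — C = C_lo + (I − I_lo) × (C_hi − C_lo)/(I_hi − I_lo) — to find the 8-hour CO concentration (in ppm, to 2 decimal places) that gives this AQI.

18.29

AQI 120 lies in the 101–150 band, which corresponds to 16.82–20.60 ppm.
C = 16.82 + (120−101)×(20.60−16.82)/(150−101) = 16.82 + 19×3.78/49 ≈ 18.2857 ppm → 18.29 ppm to 2 dp.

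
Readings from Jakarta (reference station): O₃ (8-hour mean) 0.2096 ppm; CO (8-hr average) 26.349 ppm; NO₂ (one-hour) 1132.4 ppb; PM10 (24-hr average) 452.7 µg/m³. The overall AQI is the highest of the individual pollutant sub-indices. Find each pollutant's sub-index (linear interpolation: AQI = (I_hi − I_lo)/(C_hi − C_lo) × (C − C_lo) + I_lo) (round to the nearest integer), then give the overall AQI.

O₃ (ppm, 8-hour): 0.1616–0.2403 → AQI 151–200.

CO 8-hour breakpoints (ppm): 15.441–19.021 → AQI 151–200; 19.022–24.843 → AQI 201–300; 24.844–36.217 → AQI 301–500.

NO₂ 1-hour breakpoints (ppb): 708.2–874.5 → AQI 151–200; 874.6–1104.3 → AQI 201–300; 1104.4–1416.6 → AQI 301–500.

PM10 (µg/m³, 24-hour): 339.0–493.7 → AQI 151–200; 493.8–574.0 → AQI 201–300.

327

O₃: 0.2096 ∈ [0.1616, 0.2403] ↔ index [151, 200].
151 + (0.2096−0.1616)·(200−151)/(0.2403−0.1616) = 151 + 0.0480·49/0.0787 ≈ 180.89, so AQI = 181.
CO: row 24.844–36.217 (AQI 301–500). (500−301)·(26.349−24.844)/(36.217−24.844) + 301 = 199·1.505/11.373 + 301 ≈ 327.33 → 327.
NO₂ 1132.4: bracket 1104.4–1416.6 → index 301–500; slope 199/312.2, offset 28.0.
AQI = 301 + 199/312.2·28.0 ≈ 318.85 ⇒ 319.
PM10: 452.7 lies in 339.0–493.7, so I_lo=151, I_hi=200, C_lo=339.0, C_hi=493.7.
(200−151)/(493.7−339.0) × (452.7−339.0) + 151 = 49/154.7 × 113.7 + 151 ≈ 187.01 → 187.
Sub-indices: O₃→181, CO→327, NO₂→319, PM10→187. Overall AQI = max = 327; dominant pollutant is CO.
AQI 327: Hazardous.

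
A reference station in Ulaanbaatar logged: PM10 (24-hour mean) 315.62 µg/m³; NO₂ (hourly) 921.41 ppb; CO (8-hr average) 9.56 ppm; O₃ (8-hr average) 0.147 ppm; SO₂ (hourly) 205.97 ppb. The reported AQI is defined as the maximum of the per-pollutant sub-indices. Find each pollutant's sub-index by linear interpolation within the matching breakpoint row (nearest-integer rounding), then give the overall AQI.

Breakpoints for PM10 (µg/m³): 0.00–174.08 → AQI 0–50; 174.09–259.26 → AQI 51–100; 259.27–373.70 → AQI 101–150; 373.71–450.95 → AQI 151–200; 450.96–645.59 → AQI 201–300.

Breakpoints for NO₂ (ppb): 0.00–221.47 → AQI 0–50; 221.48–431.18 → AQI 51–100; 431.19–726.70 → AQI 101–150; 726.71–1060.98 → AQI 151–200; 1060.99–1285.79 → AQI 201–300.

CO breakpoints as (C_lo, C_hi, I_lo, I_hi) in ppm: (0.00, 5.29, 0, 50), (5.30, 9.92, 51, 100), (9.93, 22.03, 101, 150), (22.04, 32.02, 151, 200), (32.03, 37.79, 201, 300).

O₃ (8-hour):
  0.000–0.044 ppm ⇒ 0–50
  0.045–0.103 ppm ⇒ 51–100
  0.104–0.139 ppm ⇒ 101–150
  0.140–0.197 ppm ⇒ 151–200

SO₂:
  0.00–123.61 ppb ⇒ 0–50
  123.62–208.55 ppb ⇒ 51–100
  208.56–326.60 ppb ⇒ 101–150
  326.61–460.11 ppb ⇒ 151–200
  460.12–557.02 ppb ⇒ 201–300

PM10 315.62: bracket 259.27–373.70 → index 101–150; slope 49/114.43, offset 56.35.
AQI = 101 + 49/114.43·56.35 ≈ 125.13 ⇒ 125.
NO₂: 921.41 ∈ [726.71, 1060.98] ↔ index [151, 200].
151 + (921.41−726.71)·(200−151)/(1060.98−726.71) = 151 + 194.70·49/334.27 ≈ 179.54, so AQI = 180.
CO: 9.56 ∈ [5.30, 9.92] ↔ index [51, 100].
51 + (9.56−5.30)·(100−51)/(9.92−5.30) = 51 + 4.26·49/4.62 ≈ 96.18, so AQI = 96.
O₃: 0.147 lies in 0.140–0.197, so I_lo=151, I_hi=200, C_lo=0.140, C_hi=0.197.
(200−151)/(0.197−0.140) × (0.147−0.140) + 151 = 49/0.057 × 0.007 + 151 ≈ 157.02 → 157.
SO₂: row 123.62–208.55 (AQI 51–100). (100−51)·(205.97−123.62)/(208.55−123.62) + 51 = 49·82.35/84.93 + 51 ≈ 98.51 → 99.
Sub-indices: PM10→125, NO₂→180, CO→96, O₃→157, SO₂→99. Overall AQI = max = 180; dominant pollutant is NO₂.

180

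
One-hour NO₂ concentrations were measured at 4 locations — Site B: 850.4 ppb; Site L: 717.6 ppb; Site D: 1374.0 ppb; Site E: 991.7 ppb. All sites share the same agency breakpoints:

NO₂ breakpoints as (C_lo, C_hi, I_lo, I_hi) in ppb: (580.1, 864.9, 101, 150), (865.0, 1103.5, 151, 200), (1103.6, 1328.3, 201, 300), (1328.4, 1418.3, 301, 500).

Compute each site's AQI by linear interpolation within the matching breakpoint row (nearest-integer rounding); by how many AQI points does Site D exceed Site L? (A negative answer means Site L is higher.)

Site B: 850.4 lies in 580.1–864.9, so I_lo=101, I_hi=150, C_lo=580.1, C_hi=864.9.
(150−101)/(864.9−580.1) × (850.4−580.1) + 101 = 49/284.8 × 270.3 + 101 ≈ 147.51 → 148.
Site L: 717.6 ∈ [580.1, 864.9] ↔ index [101, 150].
101 + (717.6−580.1)·(150−101)/(864.9−580.1) = 101 + 137.5·49/284.8 ≈ 124.66, so AQI = 125.
Site D: row 1328.4–1418.3 (AQI 301–500). (500−301)·(1374.0−1328.4)/(1418.3−1328.4) + 301 = 199·45.6/89.9 + 301 ≈ 401.94 → 402.
Site E: row 865.0–1103.5 (AQI 151–200). (200−151)·(991.7−865.0)/(1103.5−865.0) + 151 = 49·126.7/238.5 + 151 ≈ 177.03 → 177.
AQIs: Site B=148, Site L=125, Site D=402, Site E=177. Site D (402) − Site L (125) = 277.

277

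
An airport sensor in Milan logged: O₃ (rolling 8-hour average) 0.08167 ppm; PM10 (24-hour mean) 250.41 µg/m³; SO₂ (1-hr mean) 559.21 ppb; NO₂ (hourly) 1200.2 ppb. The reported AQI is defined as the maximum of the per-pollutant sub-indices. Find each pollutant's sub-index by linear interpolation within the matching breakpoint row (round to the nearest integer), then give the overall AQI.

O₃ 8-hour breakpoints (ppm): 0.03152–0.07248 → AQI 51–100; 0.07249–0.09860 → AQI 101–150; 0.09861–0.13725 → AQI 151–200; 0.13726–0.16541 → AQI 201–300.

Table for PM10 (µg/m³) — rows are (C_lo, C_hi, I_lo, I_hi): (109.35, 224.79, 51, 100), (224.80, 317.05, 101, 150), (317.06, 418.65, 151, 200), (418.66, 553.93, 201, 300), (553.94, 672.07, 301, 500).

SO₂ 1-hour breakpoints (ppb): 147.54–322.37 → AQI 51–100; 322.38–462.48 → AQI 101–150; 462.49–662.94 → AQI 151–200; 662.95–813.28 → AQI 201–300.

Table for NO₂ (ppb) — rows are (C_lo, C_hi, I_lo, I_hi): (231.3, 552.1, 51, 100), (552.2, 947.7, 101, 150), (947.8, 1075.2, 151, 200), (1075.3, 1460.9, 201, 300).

O₃: row 0.07249–0.09860 (AQI 101–150). (150−101)·(0.08167−0.07249)/(0.09860−0.07249) + 101 = 49·0.00918/0.02611 + 101 ≈ 118.23 → 118.
PM10: 250.41 ∈ [224.80, 317.05] ↔ index [101, 150].
101 + (250.41−224.80)·(150−101)/(317.05−224.80) = 101 + 25.61·49/92.25 ≈ 114.60, so AQI = 115.
SO₂: row 462.49–662.94 (AQI 151–200). (200−151)·(559.21−462.49)/(662.94−462.49) + 151 = 49·96.72/200.45 + 151 ≈ 174.64 → 175.
NO₂ 1200.2: bracket 1075.3–1460.9 → index 201–300; slope 99/385.6, offset 124.9.
AQI = 201 + 99/385.6·124.9 ≈ 233.07 ⇒ 233.
Sub-indices: O₃→118, PM10→115, SO₂→175, NO₂→233. Overall AQI = max = 233; dominant pollutant is NO₂.

233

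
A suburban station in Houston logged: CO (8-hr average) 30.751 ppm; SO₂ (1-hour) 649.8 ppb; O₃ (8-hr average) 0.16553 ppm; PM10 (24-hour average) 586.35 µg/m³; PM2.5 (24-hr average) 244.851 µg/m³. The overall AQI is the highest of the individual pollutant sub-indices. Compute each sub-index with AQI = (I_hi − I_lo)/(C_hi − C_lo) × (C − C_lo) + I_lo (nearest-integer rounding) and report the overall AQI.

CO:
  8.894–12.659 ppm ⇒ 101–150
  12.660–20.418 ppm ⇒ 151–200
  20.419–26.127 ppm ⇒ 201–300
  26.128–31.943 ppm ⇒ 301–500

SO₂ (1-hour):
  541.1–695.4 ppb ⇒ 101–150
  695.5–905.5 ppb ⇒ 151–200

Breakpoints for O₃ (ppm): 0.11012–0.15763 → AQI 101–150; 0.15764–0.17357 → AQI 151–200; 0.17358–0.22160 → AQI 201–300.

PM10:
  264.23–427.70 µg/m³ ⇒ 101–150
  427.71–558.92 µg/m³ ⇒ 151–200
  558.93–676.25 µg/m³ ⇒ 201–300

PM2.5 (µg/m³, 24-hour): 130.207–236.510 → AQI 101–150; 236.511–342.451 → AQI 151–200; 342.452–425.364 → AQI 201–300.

CO: 30.751 ∈ [26.128, 31.943] ↔ index [301, 500].
301 + (30.751−26.128)·(500−301)/(31.943−26.128) = 301 + 4.623·199/5.815 ≈ 459.21, so AQI = 459.
SO₂ 649.8: bracket 541.1–695.4 → index 101–150; slope 49/154.3, offset 108.7.
AQI = 101 + 49/154.3·108.7 ≈ 135.52 ⇒ 136.
O₃: row 0.15764–0.17357 (AQI 151–200). (200−151)·(0.16553−0.15764)/(0.17357−0.15764) + 151 = 49·0.00789/0.01593 + 151 ≈ 175.27 → 175.
PM10: 586.35 lies in 558.93–676.25, so I_lo=201, I_hi=300, C_lo=558.93, C_hi=676.25.
(300−201)/(676.25−558.93) × (586.35−558.93) + 201 = 99/117.32 × 27.42 + 201 ≈ 224.14 → 224.
PM2.5: 244.851 lies in 236.511–342.451, so I_lo=151, I_hi=200, C_lo=236.511, C_hi=342.451.
(200−151)/(342.451−236.511) × (244.851−236.511) + 151 = 49/105.940 × 8.340 + 151 ≈ 154.86 → 155.
Sub-indices: CO→459, SO₂→136, O₃→175, PM10→224, PM2.5→155. Overall AQI = max = 459; dominant pollutant is CO.
AQI 459: Hazardous.

459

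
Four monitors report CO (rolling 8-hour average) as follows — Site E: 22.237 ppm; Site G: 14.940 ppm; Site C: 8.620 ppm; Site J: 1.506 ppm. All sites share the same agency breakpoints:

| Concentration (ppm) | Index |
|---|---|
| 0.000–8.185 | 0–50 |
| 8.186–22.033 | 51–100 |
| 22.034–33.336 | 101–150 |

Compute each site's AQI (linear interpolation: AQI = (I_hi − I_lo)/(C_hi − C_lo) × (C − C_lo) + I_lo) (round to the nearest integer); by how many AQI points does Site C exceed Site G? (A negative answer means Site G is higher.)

-22

Site E: row 22.034–33.336 (AQI 101–150). (150−101)·(22.237−22.034)/(33.336−22.034) + 101 = 49·0.203/11.302 + 101 ≈ 101.88 → 102.
Site G: row 8.186–22.033 (AQI 51–100). (100−51)·(14.940−8.186)/(22.033−8.186) + 51 = 49·6.754/13.847 + 51 ≈ 74.90 → 75.
Site C: row 8.186–22.033 (AQI 51–100). (100−51)·(8.620−8.186)/(22.033−8.186) + 51 = 49·0.434/13.847 + 51 ≈ 52.54 → 53.
Site J: 1.506 lies in 0.000–8.185, so I_lo=0, I_hi=50, C_lo=0.000, C_hi=8.185.
(50−0)/(8.185−0.000) × (1.506−0.000) + 0 = 50/8.185 × 1.506 + 0 ≈ 9.20 → 9.
AQIs: Site E=102, Site G=75, Site C=53, Site J=9. Site C (53) − Site G (75) = -22.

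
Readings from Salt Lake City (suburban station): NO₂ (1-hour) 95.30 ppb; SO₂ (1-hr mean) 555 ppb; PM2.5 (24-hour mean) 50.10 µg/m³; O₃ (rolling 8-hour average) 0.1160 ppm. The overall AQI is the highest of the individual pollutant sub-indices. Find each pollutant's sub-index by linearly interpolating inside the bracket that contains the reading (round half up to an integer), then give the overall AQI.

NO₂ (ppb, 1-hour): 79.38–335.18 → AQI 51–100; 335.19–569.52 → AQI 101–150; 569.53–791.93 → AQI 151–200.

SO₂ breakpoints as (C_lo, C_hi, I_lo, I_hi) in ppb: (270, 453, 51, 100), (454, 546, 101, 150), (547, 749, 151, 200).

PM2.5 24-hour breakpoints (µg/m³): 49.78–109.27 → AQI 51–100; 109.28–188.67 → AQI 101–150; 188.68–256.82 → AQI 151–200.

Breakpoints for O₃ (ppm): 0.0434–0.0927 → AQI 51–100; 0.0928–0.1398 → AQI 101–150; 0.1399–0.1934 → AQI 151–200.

NO₂: 95.30 lies in 79.38–335.18, so I_lo=51, I_hi=100, C_lo=79.38, C_hi=335.18.
(100−51)/(335.18−79.38) × (95.30−79.38) + 51 = 49/255.80 × 15.92 + 51 ≈ 54.05 → 54.
SO₂: 555 ∈ [547, 749] ↔ index [151, 200].
151 + (555−547)·(200−151)/(749−547) = 151 + 8·49/202 ≈ 152.94, so AQI = 153.
PM2.5: 50.10 lies in 49.78–109.27, so I_lo=51, I_hi=100, C_lo=49.78, C_hi=109.27.
(100−51)/(109.27−49.78) × (50.10−49.78) + 51 = 49/59.49 × 0.32 + 51 ≈ 51.26 → 51.
O₃ 0.1160: bracket 0.0928–0.1398 → index 101–150; slope 49/0.0470, offset 0.0232.
AQI = 101 + 49/0.0470·0.0232 ≈ 125.19 ⇒ 125.
Sub-indices: NO₂→54, SO₂→153, PM2.5→51, O₃→125. Overall AQI = max = 153; dominant pollutant is SO₂.
AQI 153: Unhealthy.

153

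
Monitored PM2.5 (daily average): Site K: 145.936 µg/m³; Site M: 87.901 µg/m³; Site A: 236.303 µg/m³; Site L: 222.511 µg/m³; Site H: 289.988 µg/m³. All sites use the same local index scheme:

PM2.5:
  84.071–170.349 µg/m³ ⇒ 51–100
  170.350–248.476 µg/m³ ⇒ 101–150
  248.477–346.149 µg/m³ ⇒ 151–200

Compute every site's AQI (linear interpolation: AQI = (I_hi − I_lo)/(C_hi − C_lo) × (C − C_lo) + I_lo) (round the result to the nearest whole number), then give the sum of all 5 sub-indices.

587

Site K: row 84.071–170.349 (AQI 51–100). (100−51)·(145.936−84.071)/(170.349−84.071) + 51 = 49·61.865/86.278 + 51 ≈ 86.14 → 86.
Site M 87.901: bracket 84.071–170.349 → index 51–100; slope 49/86.278, offset 3.830.
AQI = 51 + 49/86.278·3.830 ≈ 53.18 ⇒ 53.
Site A: 236.303 lies in 170.350–248.476, so I_lo=101, I_hi=150, C_lo=170.350, C_hi=248.476.
(150−101)/(248.476−170.350) × (236.303−170.350) + 101 = 49/78.126 × 65.953 + 101 ≈ 142.37 → 142.
Site L 222.511: bracket 170.350–248.476 → index 101–150; slope 49/78.126, offset 52.161.
AQI = 101 + 49/78.126·52.161 ≈ 133.71 ⇒ 134.
Site H: 289.988 ∈ [248.477, 346.149] ↔ index [151, 200].
151 + (289.988−248.477)·(200−151)/(346.149−248.477) = 151 + 41.511·49/97.672 ≈ 171.83, so AQI = 172.
AQIs: Site K=86, Site M=53, Site A=142, Site L=134, Site H=172. Sum = 86 + 53 + 142 + 134 + 172 = 587.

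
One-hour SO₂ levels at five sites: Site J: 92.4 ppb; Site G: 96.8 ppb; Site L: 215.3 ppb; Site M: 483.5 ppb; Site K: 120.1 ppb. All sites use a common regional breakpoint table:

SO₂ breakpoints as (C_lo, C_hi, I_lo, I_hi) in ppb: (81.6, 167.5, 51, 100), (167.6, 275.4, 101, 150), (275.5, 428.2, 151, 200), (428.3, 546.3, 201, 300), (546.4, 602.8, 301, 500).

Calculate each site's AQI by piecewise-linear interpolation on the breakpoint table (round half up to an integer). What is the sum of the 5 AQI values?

Site J: row 81.6–167.5 (AQI 51–100). (100−51)·(92.4−81.6)/(167.5−81.6) + 51 = 49·10.8/85.9 + 51 ≈ 57.16 → 57.
Site G: 96.8 lies in 81.6–167.5, so I_lo=51, I_hi=100, C_lo=81.6, C_hi=167.5.
(100−51)/(167.5−81.6) × (96.8−81.6) + 51 = 49/85.9 × 15.2 + 51 ≈ 59.67 → 60.
Site L: row 167.6–275.4 (AQI 101–150). (150−101)·(215.3−167.6)/(275.4−167.6) + 101 = 49·47.7/107.8 + 101 ≈ 122.68 → 123.
Site M 483.5: bracket 428.3–546.3 → index 201–300; slope 99/118.0, offset 55.2.
AQI = 201 + 99/118.0·55.2 ≈ 247.31 ⇒ 247.
Site K: row 81.6–167.5 (AQI 51–100). (100−51)·(120.1−81.6)/(167.5−81.6) + 51 = 49·38.5/85.9 + 51 ≈ 72.96 → 73.
AQIs: Site J=57, Site G=60, Site L=123, Site M=247, Site K=73. Sum = 57 + 60 + 123 + 247 + 73 = 560.

560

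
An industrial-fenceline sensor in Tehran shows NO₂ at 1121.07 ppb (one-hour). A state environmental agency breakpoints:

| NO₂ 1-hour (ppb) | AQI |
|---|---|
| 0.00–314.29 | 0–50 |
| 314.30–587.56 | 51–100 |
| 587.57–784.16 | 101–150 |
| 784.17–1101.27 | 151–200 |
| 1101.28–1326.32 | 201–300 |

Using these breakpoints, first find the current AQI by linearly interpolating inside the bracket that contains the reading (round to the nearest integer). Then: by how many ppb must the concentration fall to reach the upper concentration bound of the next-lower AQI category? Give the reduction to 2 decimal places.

NO₂: 1121.07 ∈ [1101.28, 1326.32] ↔ index [201, 300].
201 + (1121.07−1101.28)·(300−201)/(1326.32−1101.28) = 201 + 19.79·99/225.04 ≈ 209.71, so AQI = 210.
Current AQI 210 is in the Very Unhealthy range (201–300). The next-lower category tops out at AQI 200, whose upper concentration bound is 1101.27 ppb.
Reduction needed = 1121.07 − 1101.27 = 19.80 ppb.

19.80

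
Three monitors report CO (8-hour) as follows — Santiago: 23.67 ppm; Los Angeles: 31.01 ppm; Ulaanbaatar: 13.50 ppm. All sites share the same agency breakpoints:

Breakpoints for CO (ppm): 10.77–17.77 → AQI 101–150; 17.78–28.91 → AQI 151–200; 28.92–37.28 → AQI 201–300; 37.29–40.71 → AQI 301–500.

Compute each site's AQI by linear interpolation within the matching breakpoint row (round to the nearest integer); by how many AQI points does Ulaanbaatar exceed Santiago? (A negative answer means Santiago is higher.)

-57

Santiago: 23.67 ∈ [17.78, 28.91] ↔ index [151, 200].
151 + (23.67−17.78)·(200−151)/(28.91−17.78) = 151 + 5.89·49/11.13 ≈ 176.93, so AQI = 177.
Los Angeles: 31.01 lies in 28.92–37.28, so I_lo=201, I_hi=300, C_lo=28.92, C_hi=37.28.
(300−201)/(37.28−28.92) × (31.01−28.92) + 201 = 99/8.36 × 2.09 + 201 ≈ 225.75 → 226.
Ulaanbaatar: 13.50 lies in 10.77–17.77, so I_lo=101, I_hi=150, C_lo=10.77, C_hi=17.77.
(150−101)/(17.77−10.77) × (13.50−10.77) + 101 = 49/7.00 × 2.73 + 101 ≈ 120.11 → 120.
AQIs: Santiago=177, Los Angeles=226, Ulaanbaatar=120. Ulaanbaatar (120) − Santiago (177) = -57.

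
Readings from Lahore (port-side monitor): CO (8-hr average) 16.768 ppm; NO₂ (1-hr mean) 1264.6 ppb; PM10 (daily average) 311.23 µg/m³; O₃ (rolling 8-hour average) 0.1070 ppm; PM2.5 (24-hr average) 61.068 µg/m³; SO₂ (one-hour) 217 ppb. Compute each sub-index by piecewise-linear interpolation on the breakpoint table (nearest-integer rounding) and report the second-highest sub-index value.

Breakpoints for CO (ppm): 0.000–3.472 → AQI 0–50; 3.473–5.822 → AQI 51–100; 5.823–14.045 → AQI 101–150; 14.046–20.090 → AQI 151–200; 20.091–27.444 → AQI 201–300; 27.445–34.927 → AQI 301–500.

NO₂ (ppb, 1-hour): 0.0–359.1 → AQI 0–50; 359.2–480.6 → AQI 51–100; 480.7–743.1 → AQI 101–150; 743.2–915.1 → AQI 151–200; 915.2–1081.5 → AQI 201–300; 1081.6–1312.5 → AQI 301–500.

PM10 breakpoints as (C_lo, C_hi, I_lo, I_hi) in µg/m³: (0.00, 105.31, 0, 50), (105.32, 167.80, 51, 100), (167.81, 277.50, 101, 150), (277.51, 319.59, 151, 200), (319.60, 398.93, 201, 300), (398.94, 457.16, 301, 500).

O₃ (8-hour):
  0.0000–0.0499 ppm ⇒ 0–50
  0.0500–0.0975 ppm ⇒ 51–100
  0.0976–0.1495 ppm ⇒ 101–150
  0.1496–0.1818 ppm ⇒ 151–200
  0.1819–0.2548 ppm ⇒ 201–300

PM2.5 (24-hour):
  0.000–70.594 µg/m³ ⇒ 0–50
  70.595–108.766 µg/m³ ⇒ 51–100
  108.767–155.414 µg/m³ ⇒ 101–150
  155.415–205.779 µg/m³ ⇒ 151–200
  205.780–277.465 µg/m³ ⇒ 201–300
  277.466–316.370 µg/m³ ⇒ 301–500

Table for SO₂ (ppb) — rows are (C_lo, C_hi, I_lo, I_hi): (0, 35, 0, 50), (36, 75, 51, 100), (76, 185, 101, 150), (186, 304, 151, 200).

190

CO: 16.768 lies in 14.046–20.090, so I_lo=151, I_hi=200, C_lo=14.046, C_hi=20.090.
(200−151)/(20.090−14.046) × (16.768−14.046) + 151 = 49/6.044 × 2.722 + 151 ≈ 173.07 → 173.
NO₂: row 1081.6–1312.5 (AQI 301–500). (500−301)·(1264.6−1081.6)/(1312.5−1081.6) + 301 = 199·183.0/230.9 + 301 ≈ 458.72 → 459.
PM10: 311.23 lies in 277.51–319.59, so I_lo=151, I_hi=200, C_lo=277.51, C_hi=319.59.
(200−151)/(319.59−277.51) × (311.23−277.51) + 151 = 49/42.08 × 33.72 + 151 ≈ 190.27 → 190.
O₃: 0.1070 lies in 0.0976–0.1495, so I_lo=101, I_hi=150, C_lo=0.0976, C_hi=0.1495.
(150−101)/(0.1495−0.0976) × (0.1070−0.0976) + 101 = 49/0.0519 × 0.0094 + 101 ≈ 109.87 → 110.
PM2.5: 61.068 ∈ [0.000, 70.594] ↔ index [0, 50].
0 + (61.068−0.000)·(50−0)/(70.594−0.000) = 0 + 61.068·50/70.594 ≈ 43.25, so AQI = 43.
SO₂: 217 ∈ [186, 304] ↔ index [151, 200].
151 + (217−186)·(200−151)/(304−186) = 151 + 31·49/118 ≈ 163.87, so AQI = 164.
Sub-indices: CO→173, NO₂→459, PM10→190, O₃→110, PM2.5→43, SO₂→164. Ranked high→low: 459, 190, 173, 164, 110, 43. Second-highest sub-index = 190.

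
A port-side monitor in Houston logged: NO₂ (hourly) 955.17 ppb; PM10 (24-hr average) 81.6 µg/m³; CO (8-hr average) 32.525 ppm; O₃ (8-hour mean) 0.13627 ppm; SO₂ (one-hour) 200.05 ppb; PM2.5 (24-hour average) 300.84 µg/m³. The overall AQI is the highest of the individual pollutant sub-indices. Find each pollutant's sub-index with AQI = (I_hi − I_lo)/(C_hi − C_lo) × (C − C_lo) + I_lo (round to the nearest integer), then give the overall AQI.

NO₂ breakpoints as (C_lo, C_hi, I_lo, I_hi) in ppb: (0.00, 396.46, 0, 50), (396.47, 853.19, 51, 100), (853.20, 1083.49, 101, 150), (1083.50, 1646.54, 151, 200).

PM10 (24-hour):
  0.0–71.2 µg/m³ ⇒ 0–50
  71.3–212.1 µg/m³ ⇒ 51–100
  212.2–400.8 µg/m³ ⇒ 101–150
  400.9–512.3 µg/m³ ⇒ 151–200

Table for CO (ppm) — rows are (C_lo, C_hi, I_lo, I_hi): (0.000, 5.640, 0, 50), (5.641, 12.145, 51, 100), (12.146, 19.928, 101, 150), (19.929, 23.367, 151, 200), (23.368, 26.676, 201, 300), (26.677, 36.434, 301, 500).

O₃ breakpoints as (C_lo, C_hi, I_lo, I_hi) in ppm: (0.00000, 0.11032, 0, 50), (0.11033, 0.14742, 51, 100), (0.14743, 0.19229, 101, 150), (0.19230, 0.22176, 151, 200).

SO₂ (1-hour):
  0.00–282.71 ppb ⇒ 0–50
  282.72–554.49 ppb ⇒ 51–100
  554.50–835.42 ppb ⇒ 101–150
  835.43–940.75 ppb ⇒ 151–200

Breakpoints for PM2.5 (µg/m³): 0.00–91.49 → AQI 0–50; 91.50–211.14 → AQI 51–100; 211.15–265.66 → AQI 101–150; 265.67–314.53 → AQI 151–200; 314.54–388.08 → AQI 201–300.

NO₂: row 853.20–1083.49 (AQI 101–150). (150−101)·(955.17−853.20)/(1083.49−853.20) + 101 = 49·101.97/230.29 + 101 ≈ 122.70 → 123.
PM10: row 71.3–212.1 (AQI 51–100). (100−51)·(81.6−71.3)/(212.1−71.3) + 51 = 49·10.3/140.8 + 51 ≈ 54.58 → 55.
CO: 32.525 lies in 26.677–36.434, so I_lo=301, I_hi=500, C_lo=26.677, C_hi=36.434.
(500−301)/(36.434−26.677) × (32.525−26.677) + 301 = 199/9.757 × 5.848 + 301 ≈ 420.27 → 420.
O₃: 0.13627 ∈ [0.11033, 0.14742] ↔ index [51, 100].
51 + (0.13627−0.11033)·(100−51)/(0.14742−0.11033) = 51 + 0.02594·49/0.03709 ≈ 85.27, so AQI = 85.
SO₂: 200.05 ∈ [0.00, 282.71] ↔ index [0, 50].
0 + (200.05−0.00)·(50−0)/(282.71−0.00) = 0 + 200.05·50/282.71 ≈ 35.38, so AQI = 35.
PM2.5: 300.84 lies in 265.67–314.53, so I_lo=151, I_hi=200, C_lo=265.67, C_hi=314.53.
(200−151)/(314.53−265.67) × (300.84−265.67) + 151 = 49/48.86 × 35.17 + 151 ≈ 186.27 → 186.
Sub-indices: NO₂→123, PM10→55, CO→420, O₃→85, SO₂→35, PM2.5→186. Overall AQI = max = 420; dominant pollutant is CO.
AQI 420: Hazardous.

420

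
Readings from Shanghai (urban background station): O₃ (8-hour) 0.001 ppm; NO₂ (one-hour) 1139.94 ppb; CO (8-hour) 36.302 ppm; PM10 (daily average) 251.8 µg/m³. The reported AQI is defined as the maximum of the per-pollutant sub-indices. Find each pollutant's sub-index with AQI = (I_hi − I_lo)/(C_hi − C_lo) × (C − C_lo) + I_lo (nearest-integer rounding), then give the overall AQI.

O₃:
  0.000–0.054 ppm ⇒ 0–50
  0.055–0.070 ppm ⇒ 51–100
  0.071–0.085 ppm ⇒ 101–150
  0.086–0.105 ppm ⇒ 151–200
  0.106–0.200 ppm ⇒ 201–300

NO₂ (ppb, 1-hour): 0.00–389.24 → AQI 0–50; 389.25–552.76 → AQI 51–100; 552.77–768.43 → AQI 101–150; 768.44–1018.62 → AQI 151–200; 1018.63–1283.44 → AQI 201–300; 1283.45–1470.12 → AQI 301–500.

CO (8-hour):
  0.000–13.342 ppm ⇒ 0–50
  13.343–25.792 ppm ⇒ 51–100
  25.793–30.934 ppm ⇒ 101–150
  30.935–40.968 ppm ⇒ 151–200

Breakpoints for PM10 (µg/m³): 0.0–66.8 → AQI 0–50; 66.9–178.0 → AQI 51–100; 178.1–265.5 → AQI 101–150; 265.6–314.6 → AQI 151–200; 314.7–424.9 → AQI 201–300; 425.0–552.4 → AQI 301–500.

246

O₃ 0.001: bracket 0.000–0.054 → index 0–50; slope 50/0.054, offset 0.001.
AQI = 0 + 50/0.054·0.001 ≈ 0.93 ⇒ 1.
NO₂: row 1018.63–1283.44 (AQI 201–300). (300−201)·(1139.94−1018.63)/(1283.44−1018.63) + 201 = 99·121.31/264.81 + 201 ≈ 246.35 → 246.
CO: row 30.935–40.968 (AQI 151–200). (200−151)·(36.302−30.935)/(40.968−30.935) + 151 = 49·5.367/10.033 + 151 ≈ 177.21 → 177.
PM10: 251.8 ∈ [178.1, 265.5] ↔ index [101, 150].
101 + (251.8−178.1)·(150−101)/(265.5−178.1) = 101 + 73.7·49/87.4 ≈ 142.32, so AQI = 142.
Sub-indices: O₃→1, NO₂→246, CO→177, PM10→142. Overall AQI = max = 246; dominant pollutant is NO₂.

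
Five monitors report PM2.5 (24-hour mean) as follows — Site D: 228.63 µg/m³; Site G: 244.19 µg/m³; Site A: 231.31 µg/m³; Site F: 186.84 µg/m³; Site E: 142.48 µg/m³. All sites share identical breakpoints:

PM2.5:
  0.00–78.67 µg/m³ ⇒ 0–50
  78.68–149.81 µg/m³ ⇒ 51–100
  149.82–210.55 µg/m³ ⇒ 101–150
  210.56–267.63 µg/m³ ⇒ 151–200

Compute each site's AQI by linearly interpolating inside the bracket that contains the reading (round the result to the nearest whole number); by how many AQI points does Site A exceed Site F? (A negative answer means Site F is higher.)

38

Site D: 228.63 ∈ [210.56, 267.63] ↔ index [151, 200].
151 + (228.63−210.56)·(200−151)/(267.63−210.56) = 151 + 18.07·49/57.07 ≈ 166.51, so AQI = 167.
Site G: 244.19 ∈ [210.56, 267.63] ↔ index [151, 200].
151 + (244.19−210.56)·(200−151)/(267.63−210.56) = 151 + 33.63·49/57.07 ≈ 179.87, so AQI = 180.
Site A: row 210.56–267.63 (AQI 151–200). (200−151)·(231.31−210.56)/(267.63−210.56) + 151 = 49·20.75/57.07 + 151 ≈ 168.82 → 169.
Site F: row 149.82–210.55 (AQI 101–150). (150−101)·(186.84−149.82)/(210.55−149.82) + 101 = 49·37.02/60.73 + 101 ≈ 130.87 → 131.
Site E: 142.48 ∈ [78.68, 149.81] ↔ index [51, 100].
51 + (142.48−78.68)·(100−51)/(149.81−78.68) = 51 + 63.80·49/71.13 ≈ 94.95, so AQI = 95.
AQIs: Site D=167, Site G=180, Site A=169, Site F=131, Site E=95. Site A (169) − Site F (131) = 38.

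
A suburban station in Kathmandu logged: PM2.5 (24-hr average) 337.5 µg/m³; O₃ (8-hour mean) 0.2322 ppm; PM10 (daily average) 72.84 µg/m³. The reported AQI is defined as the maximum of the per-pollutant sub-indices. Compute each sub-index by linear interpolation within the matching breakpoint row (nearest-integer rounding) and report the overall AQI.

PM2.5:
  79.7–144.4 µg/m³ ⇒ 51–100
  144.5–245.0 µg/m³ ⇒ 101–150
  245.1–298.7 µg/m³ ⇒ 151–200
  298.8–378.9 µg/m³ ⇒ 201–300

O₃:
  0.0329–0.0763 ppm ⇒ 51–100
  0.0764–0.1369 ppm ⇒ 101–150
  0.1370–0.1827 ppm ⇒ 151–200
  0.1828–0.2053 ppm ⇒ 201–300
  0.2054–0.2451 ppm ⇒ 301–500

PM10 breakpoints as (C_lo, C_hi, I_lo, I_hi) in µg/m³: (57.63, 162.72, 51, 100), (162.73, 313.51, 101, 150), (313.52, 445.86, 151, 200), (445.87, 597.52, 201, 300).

435

PM2.5 337.5: bracket 298.8–378.9 → index 201–300; slope 99/80.1, offset 38.7.
AQI = 201 + 99/80.1·38.7 ≈ 248.83 ⇒ 249.
O₃: 0.2322 ∈ [0.2054, 0.2451] ↔ index [301, 500].
301 + (0.2322−0.2054)·(500−301)/(0.2451−0.2054) = 301 + 0.0268·199/0.0397 ≈ 435.34, so AQI = 435.
PM10 72.84: bracket 57.63–162.72 → index 51–100; slope 49/105.09, offset 15.21.
AQI = 51 + 49/105.09·15.21 ≈ 58.09 ⇒ 58.
Sub-indices: PM2.5→249, O₃→435, PM10→58. Overall AQI = max = 435; dominant pollutant is O₃.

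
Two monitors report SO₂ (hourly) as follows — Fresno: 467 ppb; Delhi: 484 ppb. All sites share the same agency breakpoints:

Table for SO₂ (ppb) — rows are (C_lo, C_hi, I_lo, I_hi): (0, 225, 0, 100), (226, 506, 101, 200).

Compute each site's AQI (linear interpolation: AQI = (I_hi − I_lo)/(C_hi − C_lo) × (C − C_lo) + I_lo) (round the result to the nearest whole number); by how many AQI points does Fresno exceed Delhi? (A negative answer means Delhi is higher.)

-6

Fresno: 467 ∈ [226, 506] ↔ index [101, 200].
101 + (467−226)·(200−101)/(506−226) = 101 + 241·99/280 ≈ 186.21, so AQI = 186.
Delhi 484: bracket 226–506 → index 101–200; slope 99/280, offset 258.
AQI = 101 + 99/280·258 ≈ 192.22 ⇒ 192.
AQIs: Fresno=186, Delhi=192. Fresno (186) − Delhi (192) = -6.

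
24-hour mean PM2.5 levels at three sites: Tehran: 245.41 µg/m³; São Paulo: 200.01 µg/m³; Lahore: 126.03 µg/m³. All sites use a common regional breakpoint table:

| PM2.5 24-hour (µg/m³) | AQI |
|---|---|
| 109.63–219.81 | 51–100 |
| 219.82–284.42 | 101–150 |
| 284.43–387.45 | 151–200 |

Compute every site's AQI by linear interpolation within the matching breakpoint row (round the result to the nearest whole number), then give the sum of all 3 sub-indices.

Tehran 245.41: bracket 219.82–284.42 → index 101–150; slope 49/64.60, offset 25.59.
AQI = 101 + 49/64.60·25.59 ≈ 120.41 ⇒ 120.
São Paulo: row 109.63–219.81 (AQI 51–100). (100−51)·(200.01−109.63)/(219.81−109.63) + 51 = 49·90.38/110.18 + 51 ≈ 91.19 → 91.
Lahore: 126.03 lies in 109.63–219.81, so I_lo=51, I_hi=100, C_lo=109.63, C_hi=219.81.
(100−51)/(219.81−109.63) × (126.03−109.63) + 51 = 49/110.18 × 16.40 + 51 ≈ 58.29 → 58.
AQIs: Tehran=120, São Paulo=91, Lahore=58. Sum = 120 + 91 + 58 = 269.

269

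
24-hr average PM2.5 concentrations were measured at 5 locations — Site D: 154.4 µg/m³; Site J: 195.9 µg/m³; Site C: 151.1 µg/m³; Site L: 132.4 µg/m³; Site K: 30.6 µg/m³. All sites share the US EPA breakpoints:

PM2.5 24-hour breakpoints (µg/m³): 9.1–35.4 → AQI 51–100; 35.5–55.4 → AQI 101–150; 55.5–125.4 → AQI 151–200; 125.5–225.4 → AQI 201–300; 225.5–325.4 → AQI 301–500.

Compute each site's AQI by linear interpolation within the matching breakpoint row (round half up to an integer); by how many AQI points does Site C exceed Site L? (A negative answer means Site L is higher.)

18

Site D: 154.4 lies in 125.5–225.4, so I_lo=201, I_hi=300, C_lo=125.5, C_hi=225.4.
(300−201)/(225.4−125.5) × (154.4−125.5) + 201 = 99/99.9 × 28.9 + 201 ≈ 229.64 → 230.
Site J: row 125.5–225.4 (AQI 201–300). (300−201)·(195.9−125.5)/(225.4−125.5) + 201 = 99·70.4/99.9 + 201 ≈ 270.77 → 271.
Site C: 151.1 lies in 125.5–225.4, so I_lo=201, I_hi=300, C_lo=125.5, C_hi=225.4.
(300−201)/(225.4−125.5) × (151.1−125.5) + 201 = 99/99.9 × 25.6 + 201 ≈ 226.37 → 226.
Site L 132.4: bracket 125.5–225.4 → index 201–300; slope 99/99.9, offset 6.9.
AQI = 201 + 99/99.9·6.9 ≈ 207.84 ⇒ 208.
Site K: row 9.1–35.4 (AQI 51–100). (100−51)·(30.6−9.1)/(35.4−9.1) + 51 = 49·21.5/26.3 + 51 ≈ 91.06 → 91.
AQIs: Site D=230, Site J=271, Site C=226, Site L=208, Site K=91. Site C (226) − Site L (208) = 18.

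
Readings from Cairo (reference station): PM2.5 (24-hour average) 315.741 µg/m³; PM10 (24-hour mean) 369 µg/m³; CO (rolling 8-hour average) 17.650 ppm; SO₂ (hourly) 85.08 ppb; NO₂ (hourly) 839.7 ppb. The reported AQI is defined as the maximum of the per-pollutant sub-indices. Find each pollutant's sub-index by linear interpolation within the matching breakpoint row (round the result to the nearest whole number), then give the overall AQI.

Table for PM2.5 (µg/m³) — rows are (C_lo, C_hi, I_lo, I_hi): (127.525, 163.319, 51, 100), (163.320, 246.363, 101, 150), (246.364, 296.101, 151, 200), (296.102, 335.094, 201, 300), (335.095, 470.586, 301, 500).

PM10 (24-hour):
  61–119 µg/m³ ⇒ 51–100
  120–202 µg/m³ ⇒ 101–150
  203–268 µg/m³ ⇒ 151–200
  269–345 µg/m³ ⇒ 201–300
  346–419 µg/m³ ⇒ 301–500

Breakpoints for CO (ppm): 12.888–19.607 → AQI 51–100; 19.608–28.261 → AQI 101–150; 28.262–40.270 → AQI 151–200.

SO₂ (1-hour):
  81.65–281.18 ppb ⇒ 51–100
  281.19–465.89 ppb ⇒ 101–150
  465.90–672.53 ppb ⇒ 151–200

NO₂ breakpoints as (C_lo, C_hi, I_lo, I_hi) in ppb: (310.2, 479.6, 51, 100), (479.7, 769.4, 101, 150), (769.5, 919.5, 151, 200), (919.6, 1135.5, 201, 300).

PM2.5: 315.741 lies in 296.102–335.094, so I_lo=201, I_hi=300, C_lo=296.102, C_hi=335.094.
(300−201)/(335.094−296.102) × (315.741−296.102) + 201 = 99/38.992 × 19.639 + 201 ≈ 250.86 → 251.
PM10: row 346–419 (AQI 301–500). (500−301)·(369−346)/(419−346) + 301 = 199·23/73 + 301 ≈ 363.70 → 364.
CO 17.650: bracket 12.888–19.607 → index 51–100; slope 49/6.719, offset 4.762.
AQI = 51 + 49/6.719·4.762 ≈ 85.73 ⇒ 86.
SO₂: row 81.65–281.18 (AQI 51–100). (100−51)·(85.08−81.65)/(281.18−81.65) + 51 = 49·3.43/199.53 + 51 ≈ 51.84 → 52.
NO₂: 839.7 lies in 769.5–919.5, so I_lo=151, I_hi=200, C_lo=769.5, C_hi=919.5.
(200−151)/(919.5−769.5) × (839.7−769.5) + 151 = 49/150.0 × 70.2 + 151 ≈ 173.93 → 174.
Sub-indices: PM2.5→251, PM10→364, CO→86, SO₂→52, NO₂→174. Overall AQI = max = 364; dominant pollutant is PM10.
AQI 364: Hazardous.

364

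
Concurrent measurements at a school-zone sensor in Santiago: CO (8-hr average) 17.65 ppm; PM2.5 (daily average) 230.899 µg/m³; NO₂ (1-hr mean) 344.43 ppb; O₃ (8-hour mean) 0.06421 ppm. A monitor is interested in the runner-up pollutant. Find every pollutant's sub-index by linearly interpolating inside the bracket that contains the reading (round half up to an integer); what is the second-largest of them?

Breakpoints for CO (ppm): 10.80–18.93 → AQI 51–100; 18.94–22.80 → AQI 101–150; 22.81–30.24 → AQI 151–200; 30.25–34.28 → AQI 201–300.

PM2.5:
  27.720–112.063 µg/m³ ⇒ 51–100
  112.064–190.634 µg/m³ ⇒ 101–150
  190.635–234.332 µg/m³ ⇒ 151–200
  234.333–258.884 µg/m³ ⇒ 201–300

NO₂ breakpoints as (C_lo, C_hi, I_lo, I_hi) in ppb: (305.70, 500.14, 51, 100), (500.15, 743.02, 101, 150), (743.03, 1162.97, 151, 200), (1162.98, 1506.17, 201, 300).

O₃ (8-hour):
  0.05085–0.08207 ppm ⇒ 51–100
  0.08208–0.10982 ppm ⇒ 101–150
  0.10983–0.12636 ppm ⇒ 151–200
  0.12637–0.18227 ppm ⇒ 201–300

92

CO: 17.65 ∈ [10.80, 18.93] ↔ index [51, 100].
51 + (17.65−10.80)·(100−51)/(18.93−10.80) = 51 + 6.85·49/8.13 ≈ 92.29, so AQI = 92.
PM2.5: 230.899 lies in 190.635–234.332, so I_lo=151, I_hi=200, C_lo=190.635, C_hi=234.332.
(200−151)/(234.332−190.635) × (230.899−190.635) + 151 = 49/43.697 × 40.264 + 151 ≈ 196.15 → 196.
NO₂ 344.43: bracket 305.70–500.14 → index 51–100; slope 49/194.44, offset 38.73.
AQI = 51 + 49/194.44·38.73 ≈ 60.76 ⇒ 61.
O₃ 0.06421: bracket 0.05085–0.08207 → index 51–100; slope 49/0.03122, offset 0.01336.
AQI = 51 + 49/0.03122·0.01336 ≈ 71.97 ⇒ 72.
Sub-indices: CO→92, PM2.5→196, NO₂→61, O₃→72. Ranked high→low: 196, 92, 72, 61. Second-highest sub-index = 92.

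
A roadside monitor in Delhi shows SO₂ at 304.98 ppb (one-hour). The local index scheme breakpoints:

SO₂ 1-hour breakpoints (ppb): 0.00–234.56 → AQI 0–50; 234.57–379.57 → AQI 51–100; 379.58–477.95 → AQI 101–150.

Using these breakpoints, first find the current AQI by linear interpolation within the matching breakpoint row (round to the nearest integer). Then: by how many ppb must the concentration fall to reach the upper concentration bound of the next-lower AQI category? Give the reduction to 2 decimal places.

SO₂ 304.98: bracket 234.57–379.57 → index 51–100; slope 49/145.00, offset 70.41.
AQI = 51 + 49/145.00·70.41 ≈ 74.79 ⇒ 75.
Current AQI 75 is in the Moderate range (51–100). The next-lower category tops out at AQI 50, whose upper concentration bound is 234.56 ppb.
Reduction needed = 304.98 − 234.56 = 70.42 ppb.

70.42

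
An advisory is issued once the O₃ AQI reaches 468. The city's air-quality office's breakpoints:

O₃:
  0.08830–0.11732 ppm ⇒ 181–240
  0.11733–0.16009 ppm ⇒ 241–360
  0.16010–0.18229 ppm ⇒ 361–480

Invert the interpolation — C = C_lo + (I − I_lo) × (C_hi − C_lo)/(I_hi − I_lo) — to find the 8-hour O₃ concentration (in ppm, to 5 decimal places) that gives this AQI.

0.18005

AQI 468 lies in the 361–480 band, which corresponds to 0.16010–0.18229 ppm.
C = 0.16010 + (468−361)×(0.18229−0.16010)/(480−361) = 0.16010 + 107×0.02219/119 ≈ 0.1800524 ppm → 0.18005 ppm to 5 dp.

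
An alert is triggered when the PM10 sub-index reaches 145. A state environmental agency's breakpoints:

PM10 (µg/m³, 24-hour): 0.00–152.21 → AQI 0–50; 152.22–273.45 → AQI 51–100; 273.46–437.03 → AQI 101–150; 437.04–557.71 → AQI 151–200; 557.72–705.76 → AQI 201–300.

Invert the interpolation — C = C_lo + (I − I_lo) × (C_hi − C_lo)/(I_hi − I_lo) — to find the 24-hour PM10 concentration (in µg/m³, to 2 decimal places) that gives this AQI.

420.34

AQI 145 lies in the 101–150 band, which corresponds to 273.46–437.03 µg/m³.
C = 273.46 + (145−101)×(437.03−273.46)/(150−101) = 273.46 + 44×163.57/49 ≈ 420.3392 µg/m³ → 420.34 µg/m³ to 2 dp.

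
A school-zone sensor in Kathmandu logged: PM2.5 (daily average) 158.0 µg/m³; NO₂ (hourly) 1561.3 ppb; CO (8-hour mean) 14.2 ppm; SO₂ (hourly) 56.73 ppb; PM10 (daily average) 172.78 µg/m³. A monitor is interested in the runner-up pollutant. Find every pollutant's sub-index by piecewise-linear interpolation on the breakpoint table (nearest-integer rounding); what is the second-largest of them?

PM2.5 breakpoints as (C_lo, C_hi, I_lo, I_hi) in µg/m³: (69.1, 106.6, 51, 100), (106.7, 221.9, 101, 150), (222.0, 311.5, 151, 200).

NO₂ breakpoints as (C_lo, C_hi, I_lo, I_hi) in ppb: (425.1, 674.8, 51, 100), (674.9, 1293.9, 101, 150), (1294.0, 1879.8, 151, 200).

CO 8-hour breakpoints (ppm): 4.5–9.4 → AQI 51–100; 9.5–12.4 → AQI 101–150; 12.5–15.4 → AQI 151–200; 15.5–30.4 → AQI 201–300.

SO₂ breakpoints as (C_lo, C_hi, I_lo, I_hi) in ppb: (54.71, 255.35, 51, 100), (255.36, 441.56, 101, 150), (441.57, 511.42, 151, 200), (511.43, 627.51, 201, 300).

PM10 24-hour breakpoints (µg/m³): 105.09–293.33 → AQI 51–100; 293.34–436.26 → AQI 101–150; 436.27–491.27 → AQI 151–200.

173

PM2.5: 158.0 ∈ [106.7, 221.9] ↔ index [101, 150].
101 + (158.0−106.7)·(150−101)/(221.9−106.7) = 101 + 51.3·49/115.2 ≈ 122.82, so AQI = 123.
NO₂: row 1294.0–1879.8 (AQI 151–200). (200−151)·(1561.3−1294.0)/(1879.8−1294.0) + 151 = 49·267.3/585.8 + 151 ≈ 173.36 → 173.
CO 14.2: bracket 12.5–15.4 → index 151–200; slope 49/2.9, offset 1.7.
AQI = 151 + 49/2.9·1.7 ≈ 179.72 ⇒ 180.
SO₂: 56.73 lies in 54.71–255.35, so I_lo=51, I_hi=100, C_lo=54.71, C_hi=255.35.
(100−51)/(255.35−54.71) × (56.73−54.71) + 51 = 49/200.64 × 2.02 + 51 ≈ 51.49 → 51.
PM10: 172.78 lies in 105.09–293.33, so I_lo=51, I_hi=100, C_lo=105.09, C_hi=293.33.
(100−51)/(293.33−105.09) × (172.78−105.09) + 51 = 49/188.24 × 67.69 + 51 ≈ 68.62 → 69.
Sub-indices: PM2.5→123, NO₂→173, CO→180, SO₂→51, PM10→69. Ranked high→low: 180, 173, 123, 69, 51. Second-highest sub-index = 173.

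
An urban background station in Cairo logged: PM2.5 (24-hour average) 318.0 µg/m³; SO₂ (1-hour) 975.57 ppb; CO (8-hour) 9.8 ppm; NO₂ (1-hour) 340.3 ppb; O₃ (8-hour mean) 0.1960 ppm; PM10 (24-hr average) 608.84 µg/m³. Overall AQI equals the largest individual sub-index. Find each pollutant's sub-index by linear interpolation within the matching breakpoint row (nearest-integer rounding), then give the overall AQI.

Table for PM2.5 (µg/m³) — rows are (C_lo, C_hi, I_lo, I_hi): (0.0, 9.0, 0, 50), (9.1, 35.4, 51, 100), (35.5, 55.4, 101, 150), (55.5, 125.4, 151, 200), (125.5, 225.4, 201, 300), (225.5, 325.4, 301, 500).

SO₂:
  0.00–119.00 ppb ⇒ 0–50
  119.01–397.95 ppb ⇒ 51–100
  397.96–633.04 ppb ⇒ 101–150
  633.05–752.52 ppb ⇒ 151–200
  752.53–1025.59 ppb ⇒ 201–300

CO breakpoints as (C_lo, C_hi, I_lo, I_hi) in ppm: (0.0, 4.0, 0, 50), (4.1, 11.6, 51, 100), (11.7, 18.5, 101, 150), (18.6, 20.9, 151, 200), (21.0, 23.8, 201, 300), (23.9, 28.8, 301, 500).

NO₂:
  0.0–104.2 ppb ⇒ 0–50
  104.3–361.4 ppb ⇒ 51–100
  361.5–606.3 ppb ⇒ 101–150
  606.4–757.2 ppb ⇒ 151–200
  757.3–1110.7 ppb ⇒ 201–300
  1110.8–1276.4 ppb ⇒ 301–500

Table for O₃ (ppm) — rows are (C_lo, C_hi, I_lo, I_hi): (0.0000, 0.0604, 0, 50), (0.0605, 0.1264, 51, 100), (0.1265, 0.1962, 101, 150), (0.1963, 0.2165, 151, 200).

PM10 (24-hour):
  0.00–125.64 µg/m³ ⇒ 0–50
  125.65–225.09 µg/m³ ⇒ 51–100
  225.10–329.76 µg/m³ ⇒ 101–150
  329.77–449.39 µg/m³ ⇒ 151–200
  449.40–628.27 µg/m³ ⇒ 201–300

485

PM2.5 318.0: bracket 225.5–325.4 → index 301–500; slope 199/99.9, offset 92.5.
AQI = 301 + 199/99.9·92.5 ≈ 485.26 ⇒ 485.
SO₂ 975.57: bracket 752.53–1025.59 → index 201–300; slope 99/273.06, offset 223.04.
AQI = 201 + 99/273.06·223.04 ≈ 281.86 ⇒ 282.
CO 9.8: bracket 4.1–11.6 → index 51–100; slope 49/7.5, offset 5.7.
AQI = 51 + 49/7.5·5.7 ≈ 88.24 ⇒ 88.
NO₂: 340.3 lies in 104.3–361.4, so I_lo=51, I_hi=100, C_lo=104.3, C_hi=361.4.
(100−51)/(361.4−104.3) × (340.3−104.3) + 51 = 49/257.1 × 236.0 + 51 ≈ 95.98 → 96.
O₃: 0.1960 lies in 0.1265–0.1962, so I_lo=101, I_hi=150, C_lo=0.1265, C_hi=0.1962.
(150−101)/(0.1962−0.1265) × (0.1960−0.1265) + 101 = 49/0.0697 × 0.0695 + 101 ≈ 149.86 → 150.
PM10: row 449.40–628.27 (AQI 201–300). (300−201)·(608.84−449.40)/(628.27−449.40) + 201 = 99·159.44/178.87 + 201 ≈ 289.25 → 289.
Sub-indices: PM2.5→485, SO₂→282, CO→88, NO₂→96, O₃→150, PM10→289. Overall AQI = max = 485; dominant pollutant is PM2.5.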